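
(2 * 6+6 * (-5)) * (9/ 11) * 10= -1620/ 11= -147.27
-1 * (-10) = 10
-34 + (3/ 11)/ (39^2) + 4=-167309/ 5577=-30.00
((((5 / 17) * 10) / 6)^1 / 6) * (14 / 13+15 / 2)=5575 / 7956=0.70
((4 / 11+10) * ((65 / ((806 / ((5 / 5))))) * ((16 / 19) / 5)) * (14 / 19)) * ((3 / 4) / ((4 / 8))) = 1008 / 6479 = 0.16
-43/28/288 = -0.01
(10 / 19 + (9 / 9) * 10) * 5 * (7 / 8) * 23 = 20125 / 19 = 1059.21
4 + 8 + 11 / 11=13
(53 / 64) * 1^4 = 53 / 64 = 0.83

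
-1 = -1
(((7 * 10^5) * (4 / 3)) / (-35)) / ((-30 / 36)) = 32000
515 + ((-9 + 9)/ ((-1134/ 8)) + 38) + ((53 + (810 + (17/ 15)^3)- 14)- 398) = 3393413/ 3375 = 1005.46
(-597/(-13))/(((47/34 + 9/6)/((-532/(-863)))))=771324/78533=9.82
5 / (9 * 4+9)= 1 / 9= 0.11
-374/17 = -22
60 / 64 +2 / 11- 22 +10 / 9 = -31315 / 1584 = -19.77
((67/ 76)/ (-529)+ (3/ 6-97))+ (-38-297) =-17348093/ 40204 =-431.50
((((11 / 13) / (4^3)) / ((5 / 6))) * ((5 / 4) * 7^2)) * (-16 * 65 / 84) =-385 / 32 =-12.03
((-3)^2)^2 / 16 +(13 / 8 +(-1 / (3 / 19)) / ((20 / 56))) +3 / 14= -18197 / 1680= -10.83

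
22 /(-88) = -0.25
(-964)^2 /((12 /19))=4414156 /3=1471385.33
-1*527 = -527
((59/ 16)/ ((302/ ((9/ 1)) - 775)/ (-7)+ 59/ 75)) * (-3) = -278775/ 2689024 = -0.10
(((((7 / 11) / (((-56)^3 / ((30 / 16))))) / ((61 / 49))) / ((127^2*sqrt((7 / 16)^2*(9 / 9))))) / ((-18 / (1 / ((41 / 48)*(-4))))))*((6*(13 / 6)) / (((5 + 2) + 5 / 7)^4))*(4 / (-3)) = 22295 / 362209712145836544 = 0.00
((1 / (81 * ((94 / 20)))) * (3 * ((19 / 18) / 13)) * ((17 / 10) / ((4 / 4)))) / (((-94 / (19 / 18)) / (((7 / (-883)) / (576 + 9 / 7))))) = 300713 / 1792781624800296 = 0.00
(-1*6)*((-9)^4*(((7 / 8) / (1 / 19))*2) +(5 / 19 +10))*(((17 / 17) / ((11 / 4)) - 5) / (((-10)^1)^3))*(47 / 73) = -119229850557 / 30514000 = -3907.38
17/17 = 1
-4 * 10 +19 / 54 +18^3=312787 / 54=5792.35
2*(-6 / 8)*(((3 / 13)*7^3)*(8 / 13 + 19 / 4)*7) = -6028911 / 1352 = -4459.25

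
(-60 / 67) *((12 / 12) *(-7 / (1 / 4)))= 1680 / 67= 25.07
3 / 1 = 3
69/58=1.19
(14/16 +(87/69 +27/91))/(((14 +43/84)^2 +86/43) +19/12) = 5132106/451862255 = 0.01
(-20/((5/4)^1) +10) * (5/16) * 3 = -45/8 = -5.62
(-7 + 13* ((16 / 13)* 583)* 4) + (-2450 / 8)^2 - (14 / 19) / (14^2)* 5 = 278968125 / 2128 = 131094.04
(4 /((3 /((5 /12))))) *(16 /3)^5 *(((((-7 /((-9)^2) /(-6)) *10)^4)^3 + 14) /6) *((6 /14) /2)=111125877949615509098271998970429440 /92709463147897837085761925410587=1198.65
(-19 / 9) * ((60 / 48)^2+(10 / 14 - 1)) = -2717 / 1008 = -2.70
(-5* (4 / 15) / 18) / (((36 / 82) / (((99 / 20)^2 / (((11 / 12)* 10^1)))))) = -451 / 1000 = -0.45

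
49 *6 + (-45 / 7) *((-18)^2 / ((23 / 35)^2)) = -2395974 / 529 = -4529.25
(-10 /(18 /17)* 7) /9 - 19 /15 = -3488 /405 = -8.61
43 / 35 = 1.23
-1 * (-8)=8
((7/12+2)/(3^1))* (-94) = -1457/18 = -80.94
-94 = -94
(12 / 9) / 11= 4 / 33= 0.12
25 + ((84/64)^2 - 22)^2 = 28584881/65536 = 436.17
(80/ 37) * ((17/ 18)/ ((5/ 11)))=1496/ 333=4.49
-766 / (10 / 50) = -3830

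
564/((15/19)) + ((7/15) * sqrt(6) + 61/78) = 7 * sqrt(6)/15 + 278921/390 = 716.33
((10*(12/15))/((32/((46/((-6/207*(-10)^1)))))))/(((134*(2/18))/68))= 242811/1340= 181.20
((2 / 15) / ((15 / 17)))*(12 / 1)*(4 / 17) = 32 / 75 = 0.43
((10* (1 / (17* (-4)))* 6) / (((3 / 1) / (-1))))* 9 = 45 / 17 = 2.65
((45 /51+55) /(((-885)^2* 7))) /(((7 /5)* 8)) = 95 /104388228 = 0.00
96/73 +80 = 81.32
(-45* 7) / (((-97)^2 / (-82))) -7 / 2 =-14203 / 18818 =-0.75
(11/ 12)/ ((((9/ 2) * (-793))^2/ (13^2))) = 11/ 904203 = 0.00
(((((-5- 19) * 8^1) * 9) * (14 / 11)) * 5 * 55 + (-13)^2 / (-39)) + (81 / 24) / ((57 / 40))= -34473712 / 57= -604801.96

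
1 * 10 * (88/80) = 11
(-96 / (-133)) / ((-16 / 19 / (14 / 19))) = -12 / 19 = -0.63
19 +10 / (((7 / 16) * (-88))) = 1443 / 77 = 18.74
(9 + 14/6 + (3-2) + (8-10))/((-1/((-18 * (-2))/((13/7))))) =-200.31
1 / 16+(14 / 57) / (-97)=5305 / 88464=0.06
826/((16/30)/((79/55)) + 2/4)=948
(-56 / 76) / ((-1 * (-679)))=-0.00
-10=-10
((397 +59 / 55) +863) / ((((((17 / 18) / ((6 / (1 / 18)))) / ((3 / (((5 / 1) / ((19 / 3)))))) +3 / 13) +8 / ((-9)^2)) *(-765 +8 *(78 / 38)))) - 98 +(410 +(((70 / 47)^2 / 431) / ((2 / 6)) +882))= 109120032103747026 / 91779354031915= 1188.94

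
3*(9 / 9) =3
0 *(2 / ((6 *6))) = 0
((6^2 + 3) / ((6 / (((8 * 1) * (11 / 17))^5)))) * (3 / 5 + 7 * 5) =6105858277376 / 7099285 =860066.65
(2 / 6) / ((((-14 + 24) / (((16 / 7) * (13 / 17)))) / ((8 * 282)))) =78208 / 595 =131.44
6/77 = 0.08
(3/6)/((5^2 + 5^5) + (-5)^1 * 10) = 0.00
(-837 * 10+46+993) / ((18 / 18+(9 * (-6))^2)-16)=-7331 / 2901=-2.53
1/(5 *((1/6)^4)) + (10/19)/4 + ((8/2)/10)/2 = 259.53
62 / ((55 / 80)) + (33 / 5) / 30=49721 / 550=90.40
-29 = -29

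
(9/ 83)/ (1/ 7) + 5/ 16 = 1423/ 1328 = 1.07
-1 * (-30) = 30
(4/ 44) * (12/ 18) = 0.06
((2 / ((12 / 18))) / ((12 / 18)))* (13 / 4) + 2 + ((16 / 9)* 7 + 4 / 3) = 2189 / 72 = 30.40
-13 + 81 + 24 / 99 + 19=2879 / 33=87.24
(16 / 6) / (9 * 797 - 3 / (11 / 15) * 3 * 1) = 11 / 29538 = 0.00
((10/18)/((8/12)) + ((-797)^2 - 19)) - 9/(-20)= 38111477/60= 635191.28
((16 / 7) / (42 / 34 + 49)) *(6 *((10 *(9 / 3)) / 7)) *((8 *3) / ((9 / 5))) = 326400 / 20923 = 15.60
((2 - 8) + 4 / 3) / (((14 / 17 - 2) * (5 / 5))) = 119 / 30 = 3.97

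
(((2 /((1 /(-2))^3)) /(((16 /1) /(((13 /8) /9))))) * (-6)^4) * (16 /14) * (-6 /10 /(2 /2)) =5616 /35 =160.46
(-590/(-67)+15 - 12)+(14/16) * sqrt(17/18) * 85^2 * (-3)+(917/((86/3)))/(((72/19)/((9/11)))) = 9488311/507056 - 50575 * sqrt(34)/16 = -18412.56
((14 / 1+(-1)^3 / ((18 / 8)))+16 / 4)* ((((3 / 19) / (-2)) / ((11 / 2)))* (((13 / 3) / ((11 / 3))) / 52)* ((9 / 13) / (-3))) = 79 / 59774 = 0.00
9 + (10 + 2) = 21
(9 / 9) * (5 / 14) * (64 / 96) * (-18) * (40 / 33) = -400 / 77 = -5.19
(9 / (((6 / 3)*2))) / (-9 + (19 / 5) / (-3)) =-135 / 616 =-0.22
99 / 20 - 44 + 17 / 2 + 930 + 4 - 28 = 17509 / 20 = 875.45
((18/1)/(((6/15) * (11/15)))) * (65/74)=43875/814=53.90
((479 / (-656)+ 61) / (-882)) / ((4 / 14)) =-4393 / 18368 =-0.24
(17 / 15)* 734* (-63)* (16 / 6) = -698768 / 5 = -139753.60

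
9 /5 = 1.80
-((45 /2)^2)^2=-4100625 /16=-256289.06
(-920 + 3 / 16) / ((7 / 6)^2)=-132453 / 196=-675.78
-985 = -985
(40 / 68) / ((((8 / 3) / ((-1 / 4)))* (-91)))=15 / 24752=0.00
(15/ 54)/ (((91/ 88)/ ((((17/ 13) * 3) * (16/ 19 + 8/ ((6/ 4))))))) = 1316480/ 202293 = 6.51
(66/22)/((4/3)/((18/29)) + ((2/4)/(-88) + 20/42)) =99792/87107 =1.15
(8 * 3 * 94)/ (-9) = -752/ 3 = -250.67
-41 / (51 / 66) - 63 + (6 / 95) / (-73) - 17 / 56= -768244207 / 6602120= -116.36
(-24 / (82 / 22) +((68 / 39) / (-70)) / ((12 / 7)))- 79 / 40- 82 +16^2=31769849 / 191880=165.57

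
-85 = -85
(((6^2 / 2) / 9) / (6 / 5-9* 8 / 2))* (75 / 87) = -125 / 2523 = -0.05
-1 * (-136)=136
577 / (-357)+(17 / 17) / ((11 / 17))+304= 1193530 / 3927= 303.93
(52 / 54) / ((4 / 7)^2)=637 / 216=2.95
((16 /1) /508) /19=4 /2413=0.00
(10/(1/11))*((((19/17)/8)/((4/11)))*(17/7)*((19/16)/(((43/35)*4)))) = 24.80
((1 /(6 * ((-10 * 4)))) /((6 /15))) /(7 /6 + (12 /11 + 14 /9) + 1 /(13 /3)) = -0.00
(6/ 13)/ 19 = 6/ 247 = 0.02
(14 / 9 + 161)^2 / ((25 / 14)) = 29965166 / 2025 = 14797.61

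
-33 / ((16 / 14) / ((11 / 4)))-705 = -784.41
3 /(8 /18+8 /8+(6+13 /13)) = 27 /76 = 0.36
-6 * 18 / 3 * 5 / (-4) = 45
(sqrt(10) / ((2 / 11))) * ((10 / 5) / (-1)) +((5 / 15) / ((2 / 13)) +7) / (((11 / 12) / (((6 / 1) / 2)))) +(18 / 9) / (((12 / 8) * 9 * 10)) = 4052 / 135 - 11 * sqrt(10) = -4.77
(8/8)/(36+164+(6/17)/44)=374/74803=0.00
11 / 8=1.38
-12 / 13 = -0.92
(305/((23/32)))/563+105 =1369405/12949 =105.75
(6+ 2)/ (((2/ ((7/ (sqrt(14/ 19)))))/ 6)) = 12 * sqrt(266) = 195.71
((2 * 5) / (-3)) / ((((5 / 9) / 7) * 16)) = -21 / 8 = -2.62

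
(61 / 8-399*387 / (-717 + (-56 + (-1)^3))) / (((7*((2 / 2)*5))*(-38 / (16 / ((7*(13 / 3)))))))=-4971 / 60515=-0.08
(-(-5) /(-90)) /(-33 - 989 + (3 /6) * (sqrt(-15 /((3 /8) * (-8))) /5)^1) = sqrt(5) /188007111 + 10220 /188007111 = 0.00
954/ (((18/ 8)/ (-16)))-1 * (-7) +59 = -6718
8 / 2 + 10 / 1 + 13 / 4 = 69 / 4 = 17.25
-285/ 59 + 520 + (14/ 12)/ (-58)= 10577047/ 20532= 515.15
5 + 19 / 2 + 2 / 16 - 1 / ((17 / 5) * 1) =1949 / 136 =14.33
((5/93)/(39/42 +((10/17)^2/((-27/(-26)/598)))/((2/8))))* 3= 546210/2702277409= 0.00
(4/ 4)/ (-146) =-1/ 146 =-0.01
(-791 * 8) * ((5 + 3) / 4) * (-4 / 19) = 2664.42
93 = 93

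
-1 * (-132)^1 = 132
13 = 13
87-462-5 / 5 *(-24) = -351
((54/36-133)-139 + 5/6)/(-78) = 809/234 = 3.46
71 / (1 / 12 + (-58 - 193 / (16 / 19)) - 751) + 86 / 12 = 2122199 / 298974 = 7.10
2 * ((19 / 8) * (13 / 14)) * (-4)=-247 / 14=-17.64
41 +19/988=2133/52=41.02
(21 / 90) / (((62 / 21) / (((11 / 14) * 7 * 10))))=539 / 124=4.35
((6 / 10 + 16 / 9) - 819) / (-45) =36748 / 2025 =18.15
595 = 595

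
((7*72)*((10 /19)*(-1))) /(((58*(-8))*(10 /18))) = 567 /551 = 1.03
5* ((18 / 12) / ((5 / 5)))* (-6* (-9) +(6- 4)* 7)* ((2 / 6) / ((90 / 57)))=323 / 3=107.67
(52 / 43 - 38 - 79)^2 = 24790441 / 1849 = 13407.49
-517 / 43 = -12.02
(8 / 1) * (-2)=-16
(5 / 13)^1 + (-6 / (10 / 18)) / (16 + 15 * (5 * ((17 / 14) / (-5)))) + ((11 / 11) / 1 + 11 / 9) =135727 / 18135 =7.48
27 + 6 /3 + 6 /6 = 30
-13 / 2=-6.50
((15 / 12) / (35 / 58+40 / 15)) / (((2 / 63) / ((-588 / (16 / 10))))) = -20142675 / 4552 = -4425.02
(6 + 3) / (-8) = -9 / 8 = -1.12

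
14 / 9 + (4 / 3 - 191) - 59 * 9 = -6472 / 9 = -719.11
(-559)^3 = -174676879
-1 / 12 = -0.08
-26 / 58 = -13 / 29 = -0.45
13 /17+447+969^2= 15969949 /17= 939408.76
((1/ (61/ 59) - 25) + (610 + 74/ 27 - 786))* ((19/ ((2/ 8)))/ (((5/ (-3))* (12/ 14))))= 17286808/ 1647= 10495.94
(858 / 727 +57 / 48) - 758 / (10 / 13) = -57173159 / 58160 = -983.03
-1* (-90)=90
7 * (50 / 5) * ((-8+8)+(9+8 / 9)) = 6230 / 9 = 692.22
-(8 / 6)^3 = -64 / 27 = -2.37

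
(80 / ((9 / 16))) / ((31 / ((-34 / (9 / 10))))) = -435200 / 2511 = -173.32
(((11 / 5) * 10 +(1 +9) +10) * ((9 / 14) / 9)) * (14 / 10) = 21 / 5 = 4.20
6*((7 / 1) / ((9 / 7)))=32.67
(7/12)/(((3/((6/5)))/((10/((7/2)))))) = 2/3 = 0.67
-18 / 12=-3 / 2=-1.50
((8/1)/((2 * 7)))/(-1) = -4/7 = -0.57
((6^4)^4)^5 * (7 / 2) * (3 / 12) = 156353671465264922715003417628258073449750051376401525248098304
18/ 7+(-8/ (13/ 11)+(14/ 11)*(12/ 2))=3442/ 1001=3.44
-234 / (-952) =117 / 476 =0.25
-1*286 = -286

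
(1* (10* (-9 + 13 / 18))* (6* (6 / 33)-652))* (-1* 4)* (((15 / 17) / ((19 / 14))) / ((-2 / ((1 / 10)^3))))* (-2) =-1493576 / 10659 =-140.12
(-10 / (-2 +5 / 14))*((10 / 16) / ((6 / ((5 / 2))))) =875 / 552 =1.59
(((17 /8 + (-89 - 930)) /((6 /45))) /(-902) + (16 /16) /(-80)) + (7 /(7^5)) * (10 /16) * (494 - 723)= 1452416523 /173256160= 8.38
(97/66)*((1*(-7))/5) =-679/330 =-2.06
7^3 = 343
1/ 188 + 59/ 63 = 11155/ 11844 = 0.94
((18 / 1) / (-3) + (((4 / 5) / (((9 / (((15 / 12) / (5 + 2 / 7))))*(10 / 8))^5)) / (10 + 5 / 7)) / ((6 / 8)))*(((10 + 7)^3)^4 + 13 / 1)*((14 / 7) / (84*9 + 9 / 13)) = -418683016846759678014135714509384 / 45314413294810996125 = -9239510928296.70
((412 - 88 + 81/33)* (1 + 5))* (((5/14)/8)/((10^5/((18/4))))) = 0.00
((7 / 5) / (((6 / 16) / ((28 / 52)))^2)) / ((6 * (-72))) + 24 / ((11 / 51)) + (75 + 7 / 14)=843691331 / 4517370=186.77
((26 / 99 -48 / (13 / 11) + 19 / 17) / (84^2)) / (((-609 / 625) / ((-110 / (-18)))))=2682578125 / 76922458704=0.03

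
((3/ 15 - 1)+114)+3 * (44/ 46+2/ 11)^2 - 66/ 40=147780719/ 1280180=115.44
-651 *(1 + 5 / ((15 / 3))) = -1302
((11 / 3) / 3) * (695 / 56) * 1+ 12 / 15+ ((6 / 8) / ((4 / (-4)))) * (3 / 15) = 39863 / 2520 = 15.82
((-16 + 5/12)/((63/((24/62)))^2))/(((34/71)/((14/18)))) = -1562/1634661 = -0.00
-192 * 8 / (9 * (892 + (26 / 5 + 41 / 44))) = -112640 / 592767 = -0.19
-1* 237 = -237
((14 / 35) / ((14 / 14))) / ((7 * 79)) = 2 / 2765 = 0.00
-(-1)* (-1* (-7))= 7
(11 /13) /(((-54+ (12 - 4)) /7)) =-77 /598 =-0.13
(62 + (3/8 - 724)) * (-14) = 37051/4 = 9262.75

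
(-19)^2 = 361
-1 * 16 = -16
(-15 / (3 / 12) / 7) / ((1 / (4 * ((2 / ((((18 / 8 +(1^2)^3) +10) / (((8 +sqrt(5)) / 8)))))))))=-1920 / 371 - 240 * sqrt(5) / 371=-6.62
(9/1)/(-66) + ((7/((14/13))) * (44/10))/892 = -5117/49060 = -0.10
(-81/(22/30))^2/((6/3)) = 1476225/242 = 6100.10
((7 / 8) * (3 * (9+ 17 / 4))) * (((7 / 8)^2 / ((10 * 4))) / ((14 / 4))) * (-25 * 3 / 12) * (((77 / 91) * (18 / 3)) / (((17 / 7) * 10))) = -1799721 / 7241728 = -0.25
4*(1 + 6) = 28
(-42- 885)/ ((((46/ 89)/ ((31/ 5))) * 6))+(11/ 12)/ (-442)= -1130457371/ 609960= -1853.33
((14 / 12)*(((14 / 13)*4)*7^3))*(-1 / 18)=-33614 / 351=-95.77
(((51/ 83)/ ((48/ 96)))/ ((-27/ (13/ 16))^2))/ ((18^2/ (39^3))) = 6311981/ 30979584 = 0.20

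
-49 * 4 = -196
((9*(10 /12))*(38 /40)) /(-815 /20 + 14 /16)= -57 /319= -0.18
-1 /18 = -0.06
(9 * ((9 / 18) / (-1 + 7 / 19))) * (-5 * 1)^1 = 285 / 8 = 35.62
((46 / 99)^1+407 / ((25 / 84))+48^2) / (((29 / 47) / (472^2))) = 95160762901376 / 71775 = 1325820451.43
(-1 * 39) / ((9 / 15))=-65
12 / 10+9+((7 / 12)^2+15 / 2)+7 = 18029 / 720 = 25.04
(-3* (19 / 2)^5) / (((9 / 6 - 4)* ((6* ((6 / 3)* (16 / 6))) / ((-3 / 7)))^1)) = -22284891 / 17920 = -1243.58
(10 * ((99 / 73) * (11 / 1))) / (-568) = -5445 / 20732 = -0.26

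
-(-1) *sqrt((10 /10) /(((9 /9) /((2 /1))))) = sqrt(2) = 1.41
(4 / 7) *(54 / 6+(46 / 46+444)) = 1816 / 7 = 259.43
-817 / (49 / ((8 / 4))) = -1634 / 49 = -33.35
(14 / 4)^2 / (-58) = -49 / 232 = -0.21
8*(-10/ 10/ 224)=-0.04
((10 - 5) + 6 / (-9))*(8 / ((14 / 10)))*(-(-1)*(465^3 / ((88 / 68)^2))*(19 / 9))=2658213691250 / 847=3138386884.59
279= 279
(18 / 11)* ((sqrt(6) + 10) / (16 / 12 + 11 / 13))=702* sqrt(6) / 935 + 1404 / 187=9.35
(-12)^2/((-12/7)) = -84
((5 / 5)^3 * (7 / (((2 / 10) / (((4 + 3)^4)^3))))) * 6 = 2906670312210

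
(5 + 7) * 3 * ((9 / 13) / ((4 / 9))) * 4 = 2916 / 13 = 224.31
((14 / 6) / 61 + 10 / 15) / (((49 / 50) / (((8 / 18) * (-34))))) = -292400 / 26901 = -10.87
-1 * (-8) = 8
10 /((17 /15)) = 8.82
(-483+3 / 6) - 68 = -1101 / 2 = -550.50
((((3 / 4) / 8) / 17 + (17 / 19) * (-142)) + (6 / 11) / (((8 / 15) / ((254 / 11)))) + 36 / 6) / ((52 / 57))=-365559549 / 3422848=-106.80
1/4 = 0.25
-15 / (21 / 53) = -265 / 7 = -37.86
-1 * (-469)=469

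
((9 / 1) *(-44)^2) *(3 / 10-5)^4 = 5313972609 / 625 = 8502356.17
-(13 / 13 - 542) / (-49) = -541 / 49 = -11.04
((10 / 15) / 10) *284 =284 / 15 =18.93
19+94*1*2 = 207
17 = 17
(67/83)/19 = 0.04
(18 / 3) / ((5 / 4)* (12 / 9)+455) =9 / 685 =0.01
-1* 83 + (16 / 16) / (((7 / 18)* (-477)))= -30795 / 371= -83.01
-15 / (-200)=0.08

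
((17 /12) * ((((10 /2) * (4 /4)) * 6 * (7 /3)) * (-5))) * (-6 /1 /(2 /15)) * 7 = 312375 /2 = 156187.50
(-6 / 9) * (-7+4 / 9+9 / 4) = 155 / 54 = 2.87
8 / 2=4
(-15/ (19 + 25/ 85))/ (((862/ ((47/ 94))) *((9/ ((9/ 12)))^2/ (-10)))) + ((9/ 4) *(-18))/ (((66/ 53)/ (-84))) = 407831982403/ 149284608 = 2731.91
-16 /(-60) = 4 /15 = 0.27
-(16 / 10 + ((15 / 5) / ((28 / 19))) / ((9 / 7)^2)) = -1529 / 540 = -2.83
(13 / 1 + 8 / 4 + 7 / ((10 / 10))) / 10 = 11 / 5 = 2.20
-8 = -8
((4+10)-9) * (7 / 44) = 35 / 44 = 0.80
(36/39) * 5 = 60/13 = 4.62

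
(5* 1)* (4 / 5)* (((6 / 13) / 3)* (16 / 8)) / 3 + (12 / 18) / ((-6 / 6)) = -10 / 39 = -0.26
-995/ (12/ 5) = -4975/ 12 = -414.58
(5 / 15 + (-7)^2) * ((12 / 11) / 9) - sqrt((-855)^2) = -84053 / 99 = -849.02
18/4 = 9/2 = 4.50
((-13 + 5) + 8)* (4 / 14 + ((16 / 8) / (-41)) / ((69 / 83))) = 0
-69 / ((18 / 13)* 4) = -12.46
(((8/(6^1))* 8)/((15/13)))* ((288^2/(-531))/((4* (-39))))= 8192/885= 9.26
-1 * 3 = -3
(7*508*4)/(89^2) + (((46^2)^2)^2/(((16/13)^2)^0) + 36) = 158797136489464436/7921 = 20047612231973.80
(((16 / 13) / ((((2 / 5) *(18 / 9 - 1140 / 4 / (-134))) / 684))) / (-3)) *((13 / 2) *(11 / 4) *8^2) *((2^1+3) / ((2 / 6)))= -1613145600 / 553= -2917080.65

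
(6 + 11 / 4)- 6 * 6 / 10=5.15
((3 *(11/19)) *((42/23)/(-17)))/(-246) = 231/304589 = 0.00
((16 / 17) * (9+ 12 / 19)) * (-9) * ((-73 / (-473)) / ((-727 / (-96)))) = -184674816 / 111070333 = -1.66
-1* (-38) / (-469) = -38 / 469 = -0.08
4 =4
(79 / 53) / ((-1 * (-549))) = 79 / 29097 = 0.00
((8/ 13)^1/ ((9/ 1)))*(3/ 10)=0.02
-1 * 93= -93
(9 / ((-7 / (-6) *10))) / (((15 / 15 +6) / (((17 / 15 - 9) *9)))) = -9558 / 1225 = -7.80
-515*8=-4120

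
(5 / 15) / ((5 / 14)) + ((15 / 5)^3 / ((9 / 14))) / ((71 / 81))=52024 / 1065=48.85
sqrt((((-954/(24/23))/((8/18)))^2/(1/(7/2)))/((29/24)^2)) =98739 * sqrt(14)/116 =3184.89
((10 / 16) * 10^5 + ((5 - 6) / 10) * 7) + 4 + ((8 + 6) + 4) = 625213 / 10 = 62521.30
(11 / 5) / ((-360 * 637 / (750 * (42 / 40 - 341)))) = 5753 / 2352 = 2.45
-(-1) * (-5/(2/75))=-375/2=-187.50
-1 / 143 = -0.01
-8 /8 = -1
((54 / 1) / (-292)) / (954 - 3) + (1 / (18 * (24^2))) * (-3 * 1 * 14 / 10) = -239747 / 399876480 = -0.00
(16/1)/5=3.20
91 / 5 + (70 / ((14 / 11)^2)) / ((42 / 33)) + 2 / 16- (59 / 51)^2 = 50.94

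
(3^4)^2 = 6561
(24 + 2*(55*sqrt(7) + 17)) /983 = 58 /983 + 110*sqrt(7) /983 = 0.36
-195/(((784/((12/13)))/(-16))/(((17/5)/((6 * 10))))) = 51/245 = 0.21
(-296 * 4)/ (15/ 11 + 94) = -13024/ 1049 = -12.42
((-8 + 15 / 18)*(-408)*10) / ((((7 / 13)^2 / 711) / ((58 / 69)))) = 67926683760 / 1127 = 60272124.01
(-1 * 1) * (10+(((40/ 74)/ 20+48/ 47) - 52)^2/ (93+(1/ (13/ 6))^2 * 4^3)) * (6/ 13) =-3743539647270/ 236156633011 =-15.85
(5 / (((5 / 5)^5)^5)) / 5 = 1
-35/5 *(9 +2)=-77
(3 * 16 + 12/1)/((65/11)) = 132/13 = 10.15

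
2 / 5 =0.40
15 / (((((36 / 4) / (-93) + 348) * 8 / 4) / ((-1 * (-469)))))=14539 / 1438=10.11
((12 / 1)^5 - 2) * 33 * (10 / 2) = 41056950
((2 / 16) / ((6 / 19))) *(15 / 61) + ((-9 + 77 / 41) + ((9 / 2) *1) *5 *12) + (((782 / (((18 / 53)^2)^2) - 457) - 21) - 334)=15287917056733 / 262544976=58229.71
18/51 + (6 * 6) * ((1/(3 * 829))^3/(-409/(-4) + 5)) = 4399399376930/12464964900531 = 0.35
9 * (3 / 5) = 27 / 5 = 5.40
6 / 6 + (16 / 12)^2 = 25 / 9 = 2.78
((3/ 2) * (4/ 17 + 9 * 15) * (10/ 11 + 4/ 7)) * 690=24659910/ 119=207226.13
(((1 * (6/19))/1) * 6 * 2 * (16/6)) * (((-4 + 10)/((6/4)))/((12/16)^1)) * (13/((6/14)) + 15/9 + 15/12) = 1792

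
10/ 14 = 5/ 7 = 0.71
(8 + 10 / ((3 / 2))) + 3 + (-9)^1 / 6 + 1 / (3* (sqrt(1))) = 33 / 2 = 16.50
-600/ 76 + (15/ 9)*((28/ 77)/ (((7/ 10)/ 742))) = 397850/ 627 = 634.53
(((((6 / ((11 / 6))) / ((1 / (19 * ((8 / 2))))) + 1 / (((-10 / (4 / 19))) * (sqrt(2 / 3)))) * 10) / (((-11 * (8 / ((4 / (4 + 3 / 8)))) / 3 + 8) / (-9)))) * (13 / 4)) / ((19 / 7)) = 3538080 / 3179-4914 * sqrt(6) / 104329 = 1112.84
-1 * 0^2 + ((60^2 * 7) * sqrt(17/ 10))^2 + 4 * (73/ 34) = 18352656146/ 17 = 1079568008.59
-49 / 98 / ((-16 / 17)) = 17 / 32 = 0.53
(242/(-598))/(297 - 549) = 121/75348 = 0.00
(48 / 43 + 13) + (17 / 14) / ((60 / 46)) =15.05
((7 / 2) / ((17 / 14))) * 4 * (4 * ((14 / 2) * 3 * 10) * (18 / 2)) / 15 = 98784 / 17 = 5810.82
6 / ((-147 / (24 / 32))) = -3 / 98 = -0.03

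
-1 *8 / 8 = -1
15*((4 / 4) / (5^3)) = 3 / 25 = 0.12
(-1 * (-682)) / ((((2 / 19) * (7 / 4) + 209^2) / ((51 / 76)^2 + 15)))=10143727 / 42050420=0.24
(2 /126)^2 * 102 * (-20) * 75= -17000 /441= -38.55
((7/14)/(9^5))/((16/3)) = 1/629856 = 0.00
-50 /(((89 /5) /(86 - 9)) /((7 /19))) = -134750 /1691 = -79.69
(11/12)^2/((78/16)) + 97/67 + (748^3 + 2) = 19684152099997/47034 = 418508995.62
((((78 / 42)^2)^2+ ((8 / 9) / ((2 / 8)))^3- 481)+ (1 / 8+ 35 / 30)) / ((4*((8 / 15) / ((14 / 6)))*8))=-29606018815 / 512096256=-57.81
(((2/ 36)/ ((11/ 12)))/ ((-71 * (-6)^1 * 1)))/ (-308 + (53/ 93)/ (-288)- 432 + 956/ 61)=-181536/ 924256868909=-0.00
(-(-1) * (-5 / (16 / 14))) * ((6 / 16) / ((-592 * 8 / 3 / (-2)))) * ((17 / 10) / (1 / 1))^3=-309519 / 30310400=-0.01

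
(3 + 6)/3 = 3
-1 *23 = -23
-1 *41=-41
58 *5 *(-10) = -2900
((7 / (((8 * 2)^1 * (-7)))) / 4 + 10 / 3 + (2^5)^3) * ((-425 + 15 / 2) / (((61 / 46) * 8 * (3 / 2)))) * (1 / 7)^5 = -51.16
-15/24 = -5/8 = -0.62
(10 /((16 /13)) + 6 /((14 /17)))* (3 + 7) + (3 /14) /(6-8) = 154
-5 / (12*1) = -5 / 12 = -0.42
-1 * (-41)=41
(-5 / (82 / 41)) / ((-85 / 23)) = 23 / 34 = 0.68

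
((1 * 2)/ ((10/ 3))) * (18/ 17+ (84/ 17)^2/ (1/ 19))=80622/ 289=278.97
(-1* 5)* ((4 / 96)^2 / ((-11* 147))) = 5 / 931392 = 0.00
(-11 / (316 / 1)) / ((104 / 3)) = -33 / 32864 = -0.00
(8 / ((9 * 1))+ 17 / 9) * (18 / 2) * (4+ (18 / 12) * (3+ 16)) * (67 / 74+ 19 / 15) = 783575 / 444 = 1764.81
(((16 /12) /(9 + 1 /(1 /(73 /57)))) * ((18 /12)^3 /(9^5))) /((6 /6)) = 0.00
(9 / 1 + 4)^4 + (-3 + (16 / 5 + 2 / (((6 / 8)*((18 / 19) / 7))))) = 3858422 / 135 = 28580.90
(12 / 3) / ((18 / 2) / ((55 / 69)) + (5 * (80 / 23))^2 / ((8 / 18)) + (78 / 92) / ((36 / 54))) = 0.01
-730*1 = -730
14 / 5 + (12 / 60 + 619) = 622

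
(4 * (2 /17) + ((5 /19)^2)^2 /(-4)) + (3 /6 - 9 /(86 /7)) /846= 75615510143 /161187789492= 0.47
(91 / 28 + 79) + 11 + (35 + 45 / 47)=129.21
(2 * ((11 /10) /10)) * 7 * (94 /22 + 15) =742 /25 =29.68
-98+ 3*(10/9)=-284/3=-94.67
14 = 14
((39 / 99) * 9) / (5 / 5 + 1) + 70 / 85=971 / 374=2.60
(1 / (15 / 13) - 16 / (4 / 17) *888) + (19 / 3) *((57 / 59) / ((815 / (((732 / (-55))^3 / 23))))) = -33332505490826819 / 552009789375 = -60383.90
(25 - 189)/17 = -164/17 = -9.65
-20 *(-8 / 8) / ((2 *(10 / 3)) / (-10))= -30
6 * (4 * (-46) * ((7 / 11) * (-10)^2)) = -772800 / 11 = -70254.55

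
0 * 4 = 0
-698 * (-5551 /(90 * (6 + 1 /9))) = 1937299 /275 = 7044.72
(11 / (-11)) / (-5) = 1 / 5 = 0.20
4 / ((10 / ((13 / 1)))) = 26 / 5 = 5.20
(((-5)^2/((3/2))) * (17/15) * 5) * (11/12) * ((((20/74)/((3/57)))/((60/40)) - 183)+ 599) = 36311.19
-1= -1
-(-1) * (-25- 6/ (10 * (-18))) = -749/ 30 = -24.97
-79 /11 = -7.18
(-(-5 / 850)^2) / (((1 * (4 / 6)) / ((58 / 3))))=-29 / 28900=-0.00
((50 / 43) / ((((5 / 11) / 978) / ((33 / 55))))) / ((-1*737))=-5868 / 2881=-2.04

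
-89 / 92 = -0.97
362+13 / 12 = 4357 / 12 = 363.08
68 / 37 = 1.84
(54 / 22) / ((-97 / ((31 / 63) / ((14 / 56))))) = -372 / 7469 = -0.05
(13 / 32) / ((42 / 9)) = 39 / 448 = 0.09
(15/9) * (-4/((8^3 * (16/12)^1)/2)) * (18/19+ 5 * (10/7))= -1345/8512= -0.16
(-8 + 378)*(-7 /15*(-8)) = 4144 /3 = 1381.33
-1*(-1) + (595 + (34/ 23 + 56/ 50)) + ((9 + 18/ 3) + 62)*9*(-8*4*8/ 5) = -20057726/ 575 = -34883.00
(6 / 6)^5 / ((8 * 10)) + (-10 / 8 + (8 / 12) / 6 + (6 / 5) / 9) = -143 / 144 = -0.99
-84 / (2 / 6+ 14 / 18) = -378 / 5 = -75.60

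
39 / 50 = 0.78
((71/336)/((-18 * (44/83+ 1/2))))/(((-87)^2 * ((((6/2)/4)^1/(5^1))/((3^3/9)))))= -29465/978490044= -0.00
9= 9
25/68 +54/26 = 2161/884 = 2.44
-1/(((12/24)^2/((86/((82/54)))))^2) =-86266944/1681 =-51318.82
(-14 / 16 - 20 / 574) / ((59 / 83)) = -173387 / 135464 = -1.28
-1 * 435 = -435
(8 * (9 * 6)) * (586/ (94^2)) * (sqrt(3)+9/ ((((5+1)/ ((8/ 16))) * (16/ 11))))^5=232340055369543/ 296486961152+2300051014659 * sqrt(3)/ 4632608768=1643.59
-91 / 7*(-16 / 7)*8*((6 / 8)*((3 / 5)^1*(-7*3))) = -11232 / 5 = -2246.40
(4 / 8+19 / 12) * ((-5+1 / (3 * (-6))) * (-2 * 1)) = 2275 / 108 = 21.06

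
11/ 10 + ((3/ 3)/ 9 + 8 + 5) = 1279/ 90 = 14.21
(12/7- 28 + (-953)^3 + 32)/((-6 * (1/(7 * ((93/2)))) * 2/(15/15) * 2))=187818528169/16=11738658010.56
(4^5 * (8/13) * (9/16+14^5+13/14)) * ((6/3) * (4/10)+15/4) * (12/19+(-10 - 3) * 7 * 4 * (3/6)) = -5313915492608/19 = -279679762768.84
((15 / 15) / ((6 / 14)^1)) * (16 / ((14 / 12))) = 32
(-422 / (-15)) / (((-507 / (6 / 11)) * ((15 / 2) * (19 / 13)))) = -1688 / 611325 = -0.00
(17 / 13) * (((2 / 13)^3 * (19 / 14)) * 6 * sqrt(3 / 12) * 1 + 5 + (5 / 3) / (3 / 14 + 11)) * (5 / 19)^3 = 79478108875 / 645881967003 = 0.12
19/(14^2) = 19/196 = 0.10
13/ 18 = 0.72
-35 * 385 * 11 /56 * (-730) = 7728875 /4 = 1932218.75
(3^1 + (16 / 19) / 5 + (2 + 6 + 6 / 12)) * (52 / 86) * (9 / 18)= 28821 / 8170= 3.53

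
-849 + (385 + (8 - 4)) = -460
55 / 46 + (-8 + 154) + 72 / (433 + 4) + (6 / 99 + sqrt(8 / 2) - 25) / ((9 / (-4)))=40897993 / 259578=157.56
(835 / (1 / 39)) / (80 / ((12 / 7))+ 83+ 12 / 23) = 172845 / 691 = 250.14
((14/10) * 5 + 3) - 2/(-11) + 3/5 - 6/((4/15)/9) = -21089/110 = -191.72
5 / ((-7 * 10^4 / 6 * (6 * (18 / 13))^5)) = -371293 / 34284321792000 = -0.00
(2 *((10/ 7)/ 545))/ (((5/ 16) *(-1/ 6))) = -384/ 3815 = -0.10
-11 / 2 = -5.50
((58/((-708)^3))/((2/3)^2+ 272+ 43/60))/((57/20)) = -725/3453611777442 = -0.00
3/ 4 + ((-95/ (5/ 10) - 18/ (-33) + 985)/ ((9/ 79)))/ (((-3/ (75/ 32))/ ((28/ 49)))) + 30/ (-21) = -5762329/ 1848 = -3118.14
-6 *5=-30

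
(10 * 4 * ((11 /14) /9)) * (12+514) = 115720 /63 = 1836.83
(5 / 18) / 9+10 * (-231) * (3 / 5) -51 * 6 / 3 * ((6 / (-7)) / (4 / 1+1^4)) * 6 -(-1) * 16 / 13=-1279.82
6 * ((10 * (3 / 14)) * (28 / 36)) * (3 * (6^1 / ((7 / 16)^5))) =188743680 / 16807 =11230.06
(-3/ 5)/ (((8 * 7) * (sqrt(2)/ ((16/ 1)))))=-3 * sqrt(2)/ 35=-0.12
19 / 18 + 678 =12223 / 18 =679.06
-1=-1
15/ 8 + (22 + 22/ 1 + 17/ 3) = 1237/ 24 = 51.54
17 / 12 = 1.42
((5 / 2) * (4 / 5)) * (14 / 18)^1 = 14 / 9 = 1.56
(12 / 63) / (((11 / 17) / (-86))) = -5848 / 231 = -25.32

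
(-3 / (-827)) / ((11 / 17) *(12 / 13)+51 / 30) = 6630 / 4198679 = 0.00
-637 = -637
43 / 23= 1.87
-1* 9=-9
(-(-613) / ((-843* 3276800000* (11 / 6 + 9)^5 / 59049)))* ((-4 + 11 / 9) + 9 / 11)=31600013301 / 183626666080000000000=0.00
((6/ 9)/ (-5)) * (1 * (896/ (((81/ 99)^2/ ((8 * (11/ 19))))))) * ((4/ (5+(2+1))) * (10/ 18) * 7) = -66784256/ 41553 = -1607.21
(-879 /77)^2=130.32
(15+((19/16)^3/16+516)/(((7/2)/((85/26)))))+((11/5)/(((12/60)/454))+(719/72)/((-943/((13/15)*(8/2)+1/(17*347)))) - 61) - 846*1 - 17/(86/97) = 879106600795993918343/192581087987957760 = 4564.86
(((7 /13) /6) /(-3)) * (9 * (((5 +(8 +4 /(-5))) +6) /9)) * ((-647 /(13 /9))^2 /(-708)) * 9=553819707 /398840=1388.58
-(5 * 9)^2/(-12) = 675/4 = 168.75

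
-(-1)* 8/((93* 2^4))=1/186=0.01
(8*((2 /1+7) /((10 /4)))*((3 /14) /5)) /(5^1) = 216 /875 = 0.25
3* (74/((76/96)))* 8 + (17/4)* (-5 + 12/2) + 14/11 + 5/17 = 31965421/14212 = 2249.19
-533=-533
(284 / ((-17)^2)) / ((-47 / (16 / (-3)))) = 4544 / 40749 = 0.11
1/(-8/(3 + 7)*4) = -5/16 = -0.31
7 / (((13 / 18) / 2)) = 252 / 13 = 19.38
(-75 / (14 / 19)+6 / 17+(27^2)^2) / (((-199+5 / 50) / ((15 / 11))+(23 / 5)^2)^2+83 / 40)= 4215293900 / 123380509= 34.16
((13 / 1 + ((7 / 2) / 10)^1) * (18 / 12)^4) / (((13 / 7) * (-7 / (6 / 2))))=-64881 / 4160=-15.60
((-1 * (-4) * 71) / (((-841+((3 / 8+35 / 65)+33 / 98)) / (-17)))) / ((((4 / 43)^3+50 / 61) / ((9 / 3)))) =21.02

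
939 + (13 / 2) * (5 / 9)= 942.61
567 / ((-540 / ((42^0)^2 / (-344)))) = 21 / 6880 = 0.00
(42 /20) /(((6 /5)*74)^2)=35 /131424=0.00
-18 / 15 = -6 / 5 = -1.20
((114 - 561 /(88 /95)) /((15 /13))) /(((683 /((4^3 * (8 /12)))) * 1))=-90896 /3415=-26.62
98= 98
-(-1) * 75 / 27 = 25 / 9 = 2.78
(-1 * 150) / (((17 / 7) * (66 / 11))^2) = -1225 / 1734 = -0.71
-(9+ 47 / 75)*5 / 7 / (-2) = 361 / 105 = 3.44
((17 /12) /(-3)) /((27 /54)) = -17 /18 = -0.94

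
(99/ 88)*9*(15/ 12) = 405/ 32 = 12.66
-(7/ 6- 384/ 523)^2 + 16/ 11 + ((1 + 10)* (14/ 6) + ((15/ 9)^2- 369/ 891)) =3173468665/ 108317484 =29.30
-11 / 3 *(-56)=616 / 3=205.33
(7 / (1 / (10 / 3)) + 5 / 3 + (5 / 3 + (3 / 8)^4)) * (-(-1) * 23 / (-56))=-7542229 / 688128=-10.96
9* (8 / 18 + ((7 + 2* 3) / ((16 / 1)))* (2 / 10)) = 437 / 80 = 5.46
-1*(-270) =270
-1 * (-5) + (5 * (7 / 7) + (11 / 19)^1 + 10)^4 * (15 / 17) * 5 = 575753336485 / 2215457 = 259880.17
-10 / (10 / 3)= -3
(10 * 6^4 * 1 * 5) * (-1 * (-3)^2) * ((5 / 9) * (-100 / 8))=4050000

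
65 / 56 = 1.16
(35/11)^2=1225/121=10.12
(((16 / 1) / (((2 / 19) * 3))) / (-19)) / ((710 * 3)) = -0.00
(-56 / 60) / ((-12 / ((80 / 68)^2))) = 280 / 2601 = 0.11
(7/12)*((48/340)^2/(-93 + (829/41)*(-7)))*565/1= -97293/3473780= -0.03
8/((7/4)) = 4.57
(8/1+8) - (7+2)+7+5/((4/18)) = 73/2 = 36.50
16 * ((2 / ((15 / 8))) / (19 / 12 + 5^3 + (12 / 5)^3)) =25600 / 210611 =0.12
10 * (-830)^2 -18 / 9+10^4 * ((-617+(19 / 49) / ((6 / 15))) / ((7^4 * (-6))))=2431602104606 / 352947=6889425.62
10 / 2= 5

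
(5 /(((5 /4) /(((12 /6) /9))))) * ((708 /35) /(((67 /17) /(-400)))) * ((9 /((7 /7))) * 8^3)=-3943956480 /469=-8409288.87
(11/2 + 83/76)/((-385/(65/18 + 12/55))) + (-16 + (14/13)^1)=-1881455461/125525400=-14.99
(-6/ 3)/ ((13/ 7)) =-14/ 13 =-1.08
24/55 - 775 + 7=-767.56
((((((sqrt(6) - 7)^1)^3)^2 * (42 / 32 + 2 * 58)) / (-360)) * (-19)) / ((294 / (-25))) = -64267400725 / 338688 + 203100785 * sqrt(6) / 2688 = -4674.65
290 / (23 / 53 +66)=15370 / 3521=4.37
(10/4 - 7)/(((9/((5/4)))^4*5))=-125/373248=-0.00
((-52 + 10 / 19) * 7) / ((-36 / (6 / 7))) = 8.58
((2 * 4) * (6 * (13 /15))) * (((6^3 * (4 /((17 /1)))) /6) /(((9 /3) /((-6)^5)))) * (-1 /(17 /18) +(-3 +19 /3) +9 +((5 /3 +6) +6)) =-32917487616 /1445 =-22780268.25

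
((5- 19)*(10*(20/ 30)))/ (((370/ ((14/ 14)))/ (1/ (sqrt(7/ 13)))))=-4*sqrt(91)/ 111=-0.34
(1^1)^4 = 1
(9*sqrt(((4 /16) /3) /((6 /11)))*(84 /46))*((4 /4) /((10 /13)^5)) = 23391459*sqrt(22) /4600000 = 23.85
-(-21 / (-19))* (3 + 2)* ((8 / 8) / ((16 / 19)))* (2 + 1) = -315 / 16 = -19.69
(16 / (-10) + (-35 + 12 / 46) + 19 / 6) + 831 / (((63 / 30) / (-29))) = -55587923 / 4830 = -11508.89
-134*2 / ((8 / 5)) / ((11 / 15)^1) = -228.41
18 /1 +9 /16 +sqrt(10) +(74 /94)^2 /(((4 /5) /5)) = sqrt(10) +792973 /35344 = 25.60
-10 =-10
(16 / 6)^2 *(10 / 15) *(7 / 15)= 896 / 405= 2.21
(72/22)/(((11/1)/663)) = 23868/121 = 197.26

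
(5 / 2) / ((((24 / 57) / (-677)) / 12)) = -192945 / 4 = -48236.25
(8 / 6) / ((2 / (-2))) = -4 / 3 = -1.33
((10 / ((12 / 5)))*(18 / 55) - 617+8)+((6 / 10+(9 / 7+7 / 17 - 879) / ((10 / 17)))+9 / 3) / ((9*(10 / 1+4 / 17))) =-752175569 / 1205820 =-623.79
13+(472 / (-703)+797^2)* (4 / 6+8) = 3870121749 / 703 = 5505151.85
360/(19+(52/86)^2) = 665640/35807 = 18.59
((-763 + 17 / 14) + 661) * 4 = -2822 / 7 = -403.14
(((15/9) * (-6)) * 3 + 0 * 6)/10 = -3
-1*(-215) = 215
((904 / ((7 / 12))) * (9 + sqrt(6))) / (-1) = -97632 / 7 -10848 * sqrt(6) / 7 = -17743.44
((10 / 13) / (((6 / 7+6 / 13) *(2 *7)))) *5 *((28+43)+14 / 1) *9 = 1275 / 8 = 159.38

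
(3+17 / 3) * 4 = 104 / 3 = 34.67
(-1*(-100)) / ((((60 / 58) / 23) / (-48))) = -106720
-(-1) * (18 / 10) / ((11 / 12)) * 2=216 / 55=3.93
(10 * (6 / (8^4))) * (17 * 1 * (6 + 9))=3825 / 1024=3.74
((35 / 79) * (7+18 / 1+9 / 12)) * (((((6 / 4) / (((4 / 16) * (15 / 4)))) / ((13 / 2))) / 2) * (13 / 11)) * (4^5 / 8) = 184576 / 869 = 212.40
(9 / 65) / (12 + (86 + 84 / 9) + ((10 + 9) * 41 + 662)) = 27 / 301925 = 0.00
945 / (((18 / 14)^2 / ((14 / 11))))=24010 / 33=727.58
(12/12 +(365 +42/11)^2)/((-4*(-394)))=86.31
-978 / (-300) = 3.26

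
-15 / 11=-1.36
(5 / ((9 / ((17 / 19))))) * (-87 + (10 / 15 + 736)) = 322.93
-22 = -22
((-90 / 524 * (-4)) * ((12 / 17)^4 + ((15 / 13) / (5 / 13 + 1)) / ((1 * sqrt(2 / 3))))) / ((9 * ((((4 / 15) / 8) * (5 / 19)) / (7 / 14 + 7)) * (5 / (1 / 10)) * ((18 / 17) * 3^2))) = 21888 / 643603 + 1615 * sqrt(6) / 28296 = 0.17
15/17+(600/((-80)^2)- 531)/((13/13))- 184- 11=-394413/544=-725.02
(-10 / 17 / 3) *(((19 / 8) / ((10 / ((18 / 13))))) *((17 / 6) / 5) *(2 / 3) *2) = -19 / 390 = -0.05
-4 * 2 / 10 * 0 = 0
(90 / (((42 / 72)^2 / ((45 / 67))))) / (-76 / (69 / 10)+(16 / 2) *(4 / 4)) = -2515050 / 42679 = -58.93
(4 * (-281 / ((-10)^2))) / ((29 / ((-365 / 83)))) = 20513 / 12035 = 1.70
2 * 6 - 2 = 10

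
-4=-4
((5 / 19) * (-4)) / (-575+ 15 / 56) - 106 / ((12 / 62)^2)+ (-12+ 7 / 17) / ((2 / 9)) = -53924459155 / 18712359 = -2881.76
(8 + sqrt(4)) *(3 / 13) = 30 / 13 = 2.31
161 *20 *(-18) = -57960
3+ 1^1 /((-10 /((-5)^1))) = 7 /2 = 3.50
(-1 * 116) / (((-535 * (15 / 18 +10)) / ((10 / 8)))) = 174 / 6955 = 0.03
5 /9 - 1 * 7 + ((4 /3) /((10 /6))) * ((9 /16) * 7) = -593 /180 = -3.29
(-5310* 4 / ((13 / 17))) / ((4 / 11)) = -992970 / 13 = -76382.31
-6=-6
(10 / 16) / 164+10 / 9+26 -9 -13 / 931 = 18.10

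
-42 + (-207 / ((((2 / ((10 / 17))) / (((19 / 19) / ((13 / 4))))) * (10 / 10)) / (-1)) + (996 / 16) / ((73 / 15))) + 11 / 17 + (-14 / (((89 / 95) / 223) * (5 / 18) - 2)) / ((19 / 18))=-31414554043 / 9837451676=-3.19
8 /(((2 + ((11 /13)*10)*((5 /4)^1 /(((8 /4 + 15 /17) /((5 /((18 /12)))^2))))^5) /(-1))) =-216838452716613 /595849917315815872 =-0.00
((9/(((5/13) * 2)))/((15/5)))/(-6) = -13/20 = -0.65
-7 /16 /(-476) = 1 /1088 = 0.00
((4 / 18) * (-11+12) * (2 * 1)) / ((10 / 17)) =34 / 45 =0.76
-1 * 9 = -9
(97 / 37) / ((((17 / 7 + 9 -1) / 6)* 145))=4074 / 391645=0.01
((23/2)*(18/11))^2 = 42849/121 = 354.12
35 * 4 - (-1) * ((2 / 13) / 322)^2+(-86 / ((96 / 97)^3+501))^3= 58969603189311985403552444541072721 / 421226581099316931062793720290421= 139.99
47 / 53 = 0.89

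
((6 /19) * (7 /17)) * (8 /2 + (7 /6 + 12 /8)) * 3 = 840 /323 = 2.60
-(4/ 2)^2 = -4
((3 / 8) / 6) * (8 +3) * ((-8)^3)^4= 47244640256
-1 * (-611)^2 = -373321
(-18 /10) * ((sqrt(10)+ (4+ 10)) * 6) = -756 /5 -54 * sqrt(10) /5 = -185.35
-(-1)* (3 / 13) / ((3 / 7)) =0.54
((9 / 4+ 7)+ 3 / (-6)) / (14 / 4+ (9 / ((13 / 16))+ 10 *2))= 455 / 1798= 0.25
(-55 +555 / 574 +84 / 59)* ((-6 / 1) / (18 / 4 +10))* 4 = 42760056 / 491057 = 87.08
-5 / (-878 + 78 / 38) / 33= 95 / 549219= 0.00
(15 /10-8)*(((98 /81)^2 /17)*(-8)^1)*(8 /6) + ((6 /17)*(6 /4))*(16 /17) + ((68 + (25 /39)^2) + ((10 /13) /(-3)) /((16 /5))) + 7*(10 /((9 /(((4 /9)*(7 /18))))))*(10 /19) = 11033272252681 /146123285256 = 75.51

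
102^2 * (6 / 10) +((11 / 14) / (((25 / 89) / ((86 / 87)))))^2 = 1448764378909 / 231800625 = 6250.05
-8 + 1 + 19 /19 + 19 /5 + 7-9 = -21 /5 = -4.20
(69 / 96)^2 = 529 / 1024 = 0.52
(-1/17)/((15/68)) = -4/15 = -0.27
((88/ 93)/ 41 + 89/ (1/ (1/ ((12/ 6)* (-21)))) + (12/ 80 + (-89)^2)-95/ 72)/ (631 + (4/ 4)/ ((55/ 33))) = 25359870463/ 2022964272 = 12.54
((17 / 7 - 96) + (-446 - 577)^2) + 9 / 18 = 14650103 / 14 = 1046435.93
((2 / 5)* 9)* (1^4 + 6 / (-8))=9 / 10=0.90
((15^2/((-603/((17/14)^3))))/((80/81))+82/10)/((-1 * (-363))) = 0.02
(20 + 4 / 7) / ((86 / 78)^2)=16.92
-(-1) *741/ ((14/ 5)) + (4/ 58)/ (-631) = 264.64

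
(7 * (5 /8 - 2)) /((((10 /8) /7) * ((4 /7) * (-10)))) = 3773 /400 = 9.43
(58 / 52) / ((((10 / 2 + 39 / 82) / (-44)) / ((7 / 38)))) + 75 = 8134619 / 110903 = 73.35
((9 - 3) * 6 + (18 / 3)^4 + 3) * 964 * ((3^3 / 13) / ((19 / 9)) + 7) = 2537845680 / 247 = 10274678.87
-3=-3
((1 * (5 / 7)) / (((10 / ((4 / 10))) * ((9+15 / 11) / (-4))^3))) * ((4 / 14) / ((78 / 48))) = -170368 / 589839705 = -0.00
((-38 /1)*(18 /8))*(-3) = 513 /2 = 256.50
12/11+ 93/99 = 67/33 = 2.03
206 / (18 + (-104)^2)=103 / 5417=0.02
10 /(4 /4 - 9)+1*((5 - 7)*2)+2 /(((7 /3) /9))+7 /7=97 /28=3.46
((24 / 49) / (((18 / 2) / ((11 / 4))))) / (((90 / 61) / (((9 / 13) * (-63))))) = -2013 / 455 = -4.42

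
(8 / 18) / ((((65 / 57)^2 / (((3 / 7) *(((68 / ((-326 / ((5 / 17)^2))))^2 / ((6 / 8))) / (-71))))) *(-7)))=577600 / 4514547064391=0.00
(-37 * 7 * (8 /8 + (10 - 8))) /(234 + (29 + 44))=-777 /307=-2.53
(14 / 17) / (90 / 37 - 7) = -518 / 2873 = -0.18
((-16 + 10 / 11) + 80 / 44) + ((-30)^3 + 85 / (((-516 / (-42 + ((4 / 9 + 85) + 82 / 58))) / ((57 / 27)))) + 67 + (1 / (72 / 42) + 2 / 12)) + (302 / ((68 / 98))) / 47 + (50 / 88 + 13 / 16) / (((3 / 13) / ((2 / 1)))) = -573981771235595 / 21306012552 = -26939.90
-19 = -19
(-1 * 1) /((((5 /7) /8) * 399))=-8 /285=-0.03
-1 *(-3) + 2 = 5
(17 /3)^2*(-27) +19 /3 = -2582 /3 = -860.67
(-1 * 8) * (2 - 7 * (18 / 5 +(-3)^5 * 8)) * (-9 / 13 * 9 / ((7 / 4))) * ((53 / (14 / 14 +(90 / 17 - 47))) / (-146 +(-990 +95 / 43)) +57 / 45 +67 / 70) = 12848517850275936 / 14923970425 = 860931.61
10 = 10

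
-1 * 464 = -464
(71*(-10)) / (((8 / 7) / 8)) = -4970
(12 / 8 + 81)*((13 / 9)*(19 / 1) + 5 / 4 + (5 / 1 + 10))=86515 / 24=3604.79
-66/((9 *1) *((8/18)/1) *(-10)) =33/20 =1.65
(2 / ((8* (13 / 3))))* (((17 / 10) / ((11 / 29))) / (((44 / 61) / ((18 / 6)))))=270657 / 251680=1.08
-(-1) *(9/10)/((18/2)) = 1/10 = 0.10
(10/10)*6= 6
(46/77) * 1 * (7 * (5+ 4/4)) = 276/11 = 25.09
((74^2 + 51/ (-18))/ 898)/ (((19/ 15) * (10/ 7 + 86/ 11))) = 12643015/ 24296288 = 0.52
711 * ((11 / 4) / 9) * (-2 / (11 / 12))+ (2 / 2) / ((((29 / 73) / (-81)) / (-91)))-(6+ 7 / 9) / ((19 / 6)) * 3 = 9958865 / 551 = 18074.17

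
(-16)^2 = 256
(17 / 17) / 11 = 1 / 11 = 0.09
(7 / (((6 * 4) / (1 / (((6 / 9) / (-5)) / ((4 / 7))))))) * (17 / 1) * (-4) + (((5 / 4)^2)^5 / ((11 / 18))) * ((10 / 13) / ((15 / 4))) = 825886955 / 9371648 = 88.13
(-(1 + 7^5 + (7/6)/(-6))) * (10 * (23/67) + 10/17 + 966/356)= -48597863561/429336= -113193.08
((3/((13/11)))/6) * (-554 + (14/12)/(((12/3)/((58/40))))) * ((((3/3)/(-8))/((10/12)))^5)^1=236753847/13312000000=0.02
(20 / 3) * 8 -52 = 4 / 3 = 1.33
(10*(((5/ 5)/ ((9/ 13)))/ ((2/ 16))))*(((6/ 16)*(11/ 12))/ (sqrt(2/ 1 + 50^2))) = 715*sqrt(278)/ 15012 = 0.79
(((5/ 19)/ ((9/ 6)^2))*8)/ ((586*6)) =40/ 150309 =0.00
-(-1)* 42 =42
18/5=3.60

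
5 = 5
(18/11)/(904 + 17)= 6/3377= 0.00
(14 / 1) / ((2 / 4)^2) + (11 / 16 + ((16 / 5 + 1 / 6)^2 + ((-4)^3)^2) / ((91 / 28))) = 61798591 / 46800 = 1320.48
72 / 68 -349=-5915 / 17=-347.94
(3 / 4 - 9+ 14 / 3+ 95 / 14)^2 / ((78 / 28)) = 72361 / 19656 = 3.68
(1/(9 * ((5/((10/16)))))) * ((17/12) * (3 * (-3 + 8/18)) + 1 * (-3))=-499/2592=-0.19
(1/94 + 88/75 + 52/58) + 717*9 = 1319741213/204450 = 6455.08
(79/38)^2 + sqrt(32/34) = 4 *sqrt(17)/17 + 6241/1444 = 5.29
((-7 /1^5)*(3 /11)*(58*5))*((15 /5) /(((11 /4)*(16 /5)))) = -45675 /242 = -188.74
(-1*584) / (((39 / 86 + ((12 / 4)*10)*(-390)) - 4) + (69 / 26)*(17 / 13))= 0.05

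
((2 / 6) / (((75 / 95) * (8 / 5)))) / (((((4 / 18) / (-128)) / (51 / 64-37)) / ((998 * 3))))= 65902431 / 4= 16475607.75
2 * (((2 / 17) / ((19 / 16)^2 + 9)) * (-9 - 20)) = -29696 / 45305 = -0.66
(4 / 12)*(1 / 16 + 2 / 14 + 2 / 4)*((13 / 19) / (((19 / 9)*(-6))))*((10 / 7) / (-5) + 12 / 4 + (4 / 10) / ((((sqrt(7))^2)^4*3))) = -0.03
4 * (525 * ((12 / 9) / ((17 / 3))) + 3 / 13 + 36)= 141228 / 221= 639.04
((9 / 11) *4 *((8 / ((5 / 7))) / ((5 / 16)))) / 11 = 32256 / 3025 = 10.66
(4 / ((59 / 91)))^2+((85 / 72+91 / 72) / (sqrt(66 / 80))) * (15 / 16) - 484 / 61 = 5 * sqrt(330) / 36+6397452 / 212341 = 32.65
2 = 2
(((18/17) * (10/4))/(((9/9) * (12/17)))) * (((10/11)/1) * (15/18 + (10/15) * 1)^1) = 225/44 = 5.11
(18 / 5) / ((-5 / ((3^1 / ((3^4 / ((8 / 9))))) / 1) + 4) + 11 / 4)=-16 / 645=-0.02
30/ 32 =15/ 16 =0.94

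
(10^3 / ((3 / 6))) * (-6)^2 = 72000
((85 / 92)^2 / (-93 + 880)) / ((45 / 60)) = 0.00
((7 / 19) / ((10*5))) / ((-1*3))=-7 / 2850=-0.00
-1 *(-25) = 25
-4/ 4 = -1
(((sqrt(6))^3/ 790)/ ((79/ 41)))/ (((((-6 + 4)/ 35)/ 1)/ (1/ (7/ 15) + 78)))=-69003*sqrt(6)/ 12482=-13.54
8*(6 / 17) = 48 / 17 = 2.82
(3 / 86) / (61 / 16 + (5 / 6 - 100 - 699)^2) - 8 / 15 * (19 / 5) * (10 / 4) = -299801849404 / 59171418285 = -5.07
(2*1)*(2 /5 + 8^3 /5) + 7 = 1063 /5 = 212.60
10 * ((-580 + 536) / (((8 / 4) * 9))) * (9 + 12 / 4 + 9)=-1540 / 3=-513.33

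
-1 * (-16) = 16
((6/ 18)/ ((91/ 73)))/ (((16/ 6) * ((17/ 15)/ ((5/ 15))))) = 0.03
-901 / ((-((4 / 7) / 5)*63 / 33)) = 49555 / 12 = 4129.58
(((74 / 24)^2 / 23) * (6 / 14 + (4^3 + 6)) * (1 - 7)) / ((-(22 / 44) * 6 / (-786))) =-88414127 / 1932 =-45763.01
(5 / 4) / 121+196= 196.01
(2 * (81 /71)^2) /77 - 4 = -1539506 /388157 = -3.97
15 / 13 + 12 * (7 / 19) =1377 / 247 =5.57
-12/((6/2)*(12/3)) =-1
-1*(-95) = 95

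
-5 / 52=-0.10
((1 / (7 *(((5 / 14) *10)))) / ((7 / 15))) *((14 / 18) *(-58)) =-58 / 15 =-3.87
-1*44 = -44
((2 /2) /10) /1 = 1 /10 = 0.10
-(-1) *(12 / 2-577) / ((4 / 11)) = -6281 / 4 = -1570.25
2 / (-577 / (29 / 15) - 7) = -29 / 4429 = -0.01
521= 521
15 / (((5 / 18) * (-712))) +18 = 6381 / 356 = 17.92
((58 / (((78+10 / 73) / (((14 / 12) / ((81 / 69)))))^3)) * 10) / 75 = 3869552099 / 243181959644160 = 0.00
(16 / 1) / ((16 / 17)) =17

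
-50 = -50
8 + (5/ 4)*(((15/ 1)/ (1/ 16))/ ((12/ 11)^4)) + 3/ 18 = 380137/ 1728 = 219.99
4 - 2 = 2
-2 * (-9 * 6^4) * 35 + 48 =816528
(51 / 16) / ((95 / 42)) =1071 / 760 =1.41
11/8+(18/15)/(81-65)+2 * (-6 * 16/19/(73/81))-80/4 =-825617/27740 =-29.76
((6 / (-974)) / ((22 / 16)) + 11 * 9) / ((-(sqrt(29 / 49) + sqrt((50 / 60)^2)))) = -779568930 / 969617 + 133640388 * sqrt(29) / 969617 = -61.77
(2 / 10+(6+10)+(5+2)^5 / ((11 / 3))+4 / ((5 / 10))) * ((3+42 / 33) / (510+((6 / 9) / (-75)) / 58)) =15544497060 / 402657629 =38.60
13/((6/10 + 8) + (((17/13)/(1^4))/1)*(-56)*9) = -845/42281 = -0.02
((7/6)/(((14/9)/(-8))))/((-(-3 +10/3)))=18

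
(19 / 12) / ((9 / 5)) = 95 / 108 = 0.88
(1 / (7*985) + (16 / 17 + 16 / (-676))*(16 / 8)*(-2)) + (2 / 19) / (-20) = -2766486133 / 752754730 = -3.68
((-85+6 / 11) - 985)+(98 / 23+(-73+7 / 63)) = -2591414 / 2277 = -1138.08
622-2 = 620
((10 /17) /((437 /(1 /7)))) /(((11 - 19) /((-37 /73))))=185 /15184876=0.00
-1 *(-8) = 8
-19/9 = -2.11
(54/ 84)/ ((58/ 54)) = 243/ 406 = 0.60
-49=-49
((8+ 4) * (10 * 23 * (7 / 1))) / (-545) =-3864 / 109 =-35.45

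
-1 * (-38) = 38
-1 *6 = -6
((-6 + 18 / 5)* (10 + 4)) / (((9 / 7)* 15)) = -392 / 225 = -1.74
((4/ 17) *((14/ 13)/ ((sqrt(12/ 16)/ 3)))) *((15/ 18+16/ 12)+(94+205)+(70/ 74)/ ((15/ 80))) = 3806824 *sqrt(3)/ 24531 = 268.79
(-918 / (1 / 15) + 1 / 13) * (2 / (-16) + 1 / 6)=-179009 / 312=-573.75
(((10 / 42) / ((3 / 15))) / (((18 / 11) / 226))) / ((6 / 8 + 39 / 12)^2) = 10.28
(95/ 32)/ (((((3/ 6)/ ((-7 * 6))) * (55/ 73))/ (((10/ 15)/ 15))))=-9709/ 660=-14.71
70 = 70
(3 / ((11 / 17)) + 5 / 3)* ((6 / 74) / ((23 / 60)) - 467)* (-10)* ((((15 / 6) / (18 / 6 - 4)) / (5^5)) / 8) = -10328162 / 3510375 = -2.94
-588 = -588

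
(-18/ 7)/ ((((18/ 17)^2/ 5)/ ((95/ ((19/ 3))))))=-7225/ 42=-172.02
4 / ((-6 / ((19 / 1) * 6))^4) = 521284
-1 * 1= -1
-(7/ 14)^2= -1/ 4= -0.25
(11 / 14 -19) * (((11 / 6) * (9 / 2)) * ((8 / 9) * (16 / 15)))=-142.48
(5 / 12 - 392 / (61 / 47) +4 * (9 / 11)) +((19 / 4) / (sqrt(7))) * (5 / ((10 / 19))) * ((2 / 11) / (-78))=-2402261 / 8052 - 361 * sqrt(7) / 24024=-298.38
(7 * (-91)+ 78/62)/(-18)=9854/279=35.32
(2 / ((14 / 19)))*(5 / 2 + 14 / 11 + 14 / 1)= 7429 / 154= 48.24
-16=-16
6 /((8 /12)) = 9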